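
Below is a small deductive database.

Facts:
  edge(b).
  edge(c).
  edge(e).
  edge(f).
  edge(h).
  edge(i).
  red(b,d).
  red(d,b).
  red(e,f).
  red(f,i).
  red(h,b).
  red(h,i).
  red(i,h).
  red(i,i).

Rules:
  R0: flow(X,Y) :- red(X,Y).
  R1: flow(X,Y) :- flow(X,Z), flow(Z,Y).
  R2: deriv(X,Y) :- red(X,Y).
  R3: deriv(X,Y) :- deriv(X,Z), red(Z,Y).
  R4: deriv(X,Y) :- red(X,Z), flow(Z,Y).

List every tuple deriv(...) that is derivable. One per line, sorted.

round 1: derive flow(b,d) via R0 from red(b,d)
round 1: derive flow(d,b) via R0 from red(d,b)
round 1: derive flow(e,f) via R0 from red(e,f)
round 1: derive flow(f,i) via R0 from red(f,i)
round 1: derive flow(h,b) via R0 from red(h,b)
round 1: derive flow(h,i) via R0 from red(h,i)
round 1: derive flow(i,h) via R0 from red(i,h)
round 1: derive flow(i,i) via R0 from red(i,i)
round 1: derive deriv(b,d) via R2 from red(b,d)
round 1: derive deriv(d,b) via R2 from red(d,b)
round 1: derive deriv(e,f) via R2 from red(e,f)
round 1: derive deriv(f,i) via R2 from red(f,i)
round 1: derive deriv(h,b) via R2 from red(h,b)
round 1: derive deriv(h,i) via R2 from red(h,i)
round 1: derive deriv(i,h) via R2 from red(i,h)
round 1: derive deriv(i,i) via R2 from red(i,i)
round 2: derive flow(b,b) via R1 from flow(b,d), flow(d,b)
round 2: derive flow(d,d) via R1 from flow(d,b), flow(b,d)
round 2: derive flow(e,i) via R1 from flow(e,f), flow(f,i)
round 2: derive flow(f,h) via R1 from flow(f,i), flow(i,h)
round 2: derive flow(h,d) via R1 from flow(h,b), flow(b,d)
round 2: derive flow(h,h) via R1 from flow(h,i), flow(i,h)
round 2: derive flow(i,b) via R1 from flow(i,h), flow(h,b)
round 2: derive deriv(b,b) via R3 from deriv(b,d), red(d,b)
round 2: derive deriv(d,d) via R3 from deriv(d,b), red(b,d)
round 2: derive deriv(e,i) via R3 from deriv(e,f), red(f,i)
round 2: derive deriv(f,h) via R3 from deriv(f,i), red(i,h)
round 2: derive deriv(h,d) via R3 from deriv(h,b), red(b,d)
round 2: derive deriv(h,h) via R3 from deriv(h,i), red(i,h)
round 2: derive deriv(i,b) via R3 from deriv(i,h), red(h,b)
round 3: derive flow(e,b) via R1 from flow(e,i), flow(i,b)
round 3: derive flow(e,h) via R1 from flow(e,f), flow(f,h)
round 3: derive flow(f,b) via R1 from flow(f,h), flow(h,b)
round 3: derive flow(f,d) via R1 from flow(f,h), flow(h,d)
round 3: derive flow(i,d) via R1 from flow(i,b), flow(b,d)
round 3: derive deriv(e,h) via R3 from deriv(e,i), red(i,h)
round 3: derive deriv(f,b) via R3 from deriv(f,h), red(h,b)
round 3: derive deriv(i,d) via R3 from deriv(i,b), red(b,d)
round 4: derive flow(e,d) via R1 from flow(e,b), flow(b,d)
round 4: derive deriv(e,b) via R3 from deriv(e,h), red(h,b)
round 4: derive deriv(f,d) via R3 from deriv(f,b), red(b,d)
round 4: derive deriv(e,d) via R4 from red(e,f), flow(f,d)

deriv(b,b)
deriv(b,d)
deriv(d,b)
deriv(d,d)
deriv(e,b)
deriv(e,d)
deriv(e,f)
deriv(e,h)
deriv(e,i)
deriv(f,b)
deriv(f,d)
deriv(f,h)
deriv(f,i)
deriv(h,b)
deriv(h,d)
deriv(h,h)
deriv(h,i)
deriv(i,b)
deriv(i,d)
deriv(i,h)
deriv(i,i)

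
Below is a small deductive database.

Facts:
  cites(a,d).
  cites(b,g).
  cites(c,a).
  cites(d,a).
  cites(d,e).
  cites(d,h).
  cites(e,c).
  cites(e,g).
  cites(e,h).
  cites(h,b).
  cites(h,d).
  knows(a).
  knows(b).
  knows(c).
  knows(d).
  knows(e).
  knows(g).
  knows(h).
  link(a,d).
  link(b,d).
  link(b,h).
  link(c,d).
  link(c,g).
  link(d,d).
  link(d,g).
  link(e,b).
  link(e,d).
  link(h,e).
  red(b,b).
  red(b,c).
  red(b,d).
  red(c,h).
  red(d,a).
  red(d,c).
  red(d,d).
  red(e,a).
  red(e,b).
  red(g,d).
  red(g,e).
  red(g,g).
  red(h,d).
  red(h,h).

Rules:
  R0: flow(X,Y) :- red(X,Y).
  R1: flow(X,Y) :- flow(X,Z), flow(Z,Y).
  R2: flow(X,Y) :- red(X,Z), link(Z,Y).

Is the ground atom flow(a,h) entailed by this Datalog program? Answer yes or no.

no

round 1: derive flow(b,b) via R0 from red(b,b)
round 1: derive flow(b,c) via R0 from red(b,c)
round 1: derive flow(b,d) via R0 from red(b,d)
round 1: derive flow(c,h) via R0 from red(c,h)
round 1: derive flow(d,a) via R0 from red(d,a)
round 1: derive flow(d,c) via R0 from red(d,c)
round 1: derive flow(d,d) via R0 from red(d,d)
round 1: derive flow(e,a) via R0 from red(e,a)
round 1: derive flow(e,b) via R0 from red(e,b)
round 1: derive flow(g,d) via R0 from red(g,d)
round 1: derive flow(g,e) via R0 from red(g,e)
round 1: derive flow(g,g) via R0 from red(g,g)
round 1: derive flow(h,d) via R0 from red(h,d)
round 1: derive flow(h,h) via R0 from red(h,h)
round 1: derive flow(b,g) via R2 from red(b,c), link(c,g)
round 1: derive flow(b,h) via R2 from red(b,b), link(b,h)
round 1: derive flow(c,e) via R2 from red(c,h), link(h,e)
round 1: derive flow(d,g) via R2 from red(d,c), link(c,g)
round 1: derive flow(e,d) via R2 from red(e,a), link(a,d)
round 1: derive flow(e,h) via R2 from red(e,b), link(b,h)
round 1: derive flow(g,b) via R2 from red(g,e), link(e,b)
round 1: derive flow(h,e) via R2 from red(h,h), link(h,e)
round 1: derive flow(h,g) via R2 from red(h,d), link(d,g)
round 2: derive flow(b,a) via R1 from flow(b,d), flow(d,a)
round 2: derive flow(b,e) via R1 from flow(b,c), flow(c,e)
round 2: derive flow(c,a) via R1 from flow(c,e), flow(e,a)
round 2: derive flow(c,b) via R1 from flow(c,e), flow(e,b)
round 2: derive flow(c,d) via R1 from flow(c,e), flow(e,d)
round 2: derive flow(c,g) via R1 from flow(c,h), flow(h,g)
round 2: derive flow(d,b) via R1 from flow(d,g), flow(g,b)
round 2: derive flow(d,e) via R1 from flow(d,c), flow(c,e)
round 2: derive flow(d,h) via R1 from flow(d,c), flow(c,h)
round 2: derive flow(e,c) via R1 from flow(e,b), flow(b,c)
round 2: derive flow(e,e) via R1 from flow(e,h), flow(h,e)
round 2: derive flow(e,g) via R1 from flow(e,b), flow(b,g)
round 2: derive flow(g,a) via R1 from flow(g,d), flow(d,a)
round 2: derive flow(g,c) via R1 from flow(g,b), flow(b,c)
round 2: derive flow(g,h) via R1 from flow(g,b), flow(b,h)
round 2: derive flow(h,a) via R1 from flow(h,d), flow(d,a)
round 2: derive flow(h,b) via R1 from flow(h,e), flow(e,b)
round 2: derive flow(h,c) via R1 from flow(h,d), flow(d,c)
round 3: derive flow(c,c) via R1 from flow(c,b), flow(b,c)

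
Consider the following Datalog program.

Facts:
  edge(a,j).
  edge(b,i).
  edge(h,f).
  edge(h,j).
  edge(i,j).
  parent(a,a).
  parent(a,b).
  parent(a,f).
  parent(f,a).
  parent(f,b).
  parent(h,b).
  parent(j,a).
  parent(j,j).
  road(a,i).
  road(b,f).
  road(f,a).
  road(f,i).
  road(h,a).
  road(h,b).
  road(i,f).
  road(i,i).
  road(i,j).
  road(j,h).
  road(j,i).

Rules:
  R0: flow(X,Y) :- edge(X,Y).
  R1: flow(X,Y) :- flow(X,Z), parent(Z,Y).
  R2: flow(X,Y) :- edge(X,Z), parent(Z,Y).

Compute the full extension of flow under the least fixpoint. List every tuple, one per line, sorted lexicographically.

round 1: derive flow(a,j) via R0 from edge(a,j)
round 1: derive flow(b,i) via R0 from edge(b,i)
round 1: derive flow(h,f) via R0 from edge(h,f)
round 1: derive flow(h,j) via R0 from edge(h,j)
round 1: derive flow(i,j) via R0 from edge(i,j)
round 1: derive flow(a,a) via R2 from edge(a,j), parent(j,a)
round 1: derive flow(h,a) via R2 from edge(h,f), parent(f,a)
round 1: derive flow(h,b) via R2 from edge(h,f), parent(f,b)
round 1: derive flow(i,a) via R2 from edge(i,j), parent(j,a)
round 2: derive flow(a,b) via R1 from flow(a,a), parent(a,b)
round 2: derive flow(a,f) via R1 from flow(a,a), parent(a,f)
round 2: derive flow(i,b) via R1 from flow(i,a), parent(a,b)
round 2: derive flow(i,f) via R1 from flow(i,a), parent(a,f)

flow(a,a)
flow(a,b)
flow(a,f)
flow(a,j)
flow(b,i)
flow(h,a)
flow(h,b)
flow(h,f)
flow(h,j)
flow(i,a)
flow(i,b)
flow(i,f)
flow(i,j)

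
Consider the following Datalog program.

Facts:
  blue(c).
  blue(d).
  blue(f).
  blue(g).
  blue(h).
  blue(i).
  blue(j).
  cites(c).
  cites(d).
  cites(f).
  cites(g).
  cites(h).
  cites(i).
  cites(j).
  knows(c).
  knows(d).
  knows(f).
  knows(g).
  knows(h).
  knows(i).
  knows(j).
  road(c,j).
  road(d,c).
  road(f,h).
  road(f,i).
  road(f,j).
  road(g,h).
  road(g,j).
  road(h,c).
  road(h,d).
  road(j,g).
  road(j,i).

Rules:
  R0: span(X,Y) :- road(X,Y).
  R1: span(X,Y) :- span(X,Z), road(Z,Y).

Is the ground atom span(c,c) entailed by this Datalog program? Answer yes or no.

round 1: derive span(c,j) via R0 from road(c,j)
round 1: derive span(d,c) via R0 from road(d,c)
round 1: derive span(f,h) via R0 from road(f,h)
round 1: derive span(f,i) via R0 from road(f,i)
round 1: derive span(f,j) via R0 from road(f,j)
round 1: derive span(g,h) via R0 from road(g,h)
round 1: derive span(g,j) via R0 from road(g,j)
round 1: derive span(h,c) via R0 from road(h,c)
round 1: derive span(h,d) via R0 from road(h,d)
round 1: derive span(j,g) via R0 from road(j,g)
round 1: derive span(j,i) via R0 from road(j,i)
round 2: derive span(c,g) via R1 from span(c,j), road(j,g)
round 2: derive span(c,i) via R1 from span(c,j), road(j,i)
round 2: derive span(d,j) via R1 from span(d,c), road(c,j)
round 2: derive span(f,c) via R1 from span(f,h), road(h,c)
round 2: derive span(f,d) via R1 from span(f,h), road(h,d)
round 2: derive span(f,g) via R1 from span(f,j), road(j,g)
round 2: derive span(g,c) via R1 from span(g,h), road(h,c)
round 2: derive span(g,d) via R1 from span(g,h), road(h,d)
round 2: derive span(g,g) via R1 from span(g,j), road(j,g)
round 2: derive span(g,i) via R1 from span(g,j), road(j,i)
round 2: derive span(h,j) via R1 from span(h,c), road(c,j)
round 2: derive span(j,h) via R1 from span(j,g), road(g,h)
round 2: derive span(j,j) via R1 from span(j,g), road(g,j)
round 3: derive span(c,h) via R1 from span(c,g), road(g,h)
round 3: derive span(d,g) via R1 from span(d,j), road(j,g)
round 3: derive span(d,i) via R1 from span(d,j), road(j,i)
round 3: derive span(h,g) via R1 from span(h,j), road(j,g)
round 3: derive span(h,i) via R1 from span(h,j), road(j,i)
round 3: derive span(j,c) via R1 from span(j,h), road(h,c)
round 3: derive span(j,d) via R1 from span(j,h), road(h,d)
round 4: derive span(c,c) via R1 from span(c,h), road(h,c)
round 4: derive span(c,d) via R1 from span(c,h), road(h,d)
round 4: derive span(d,h) via R1 from span(d,g), road(g,h)
round 4: derive span(h,h) via R1 from span(h,g), road(g,h)
round 5: derive span(d,d) via R1 from span(d,h), road(h,d)

yes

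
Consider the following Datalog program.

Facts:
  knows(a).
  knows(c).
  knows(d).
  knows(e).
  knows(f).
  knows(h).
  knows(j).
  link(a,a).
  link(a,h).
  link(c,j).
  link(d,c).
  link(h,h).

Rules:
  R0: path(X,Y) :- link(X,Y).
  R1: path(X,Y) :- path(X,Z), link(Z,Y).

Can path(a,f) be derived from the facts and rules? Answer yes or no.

no

round 1: derive path(a,a) via R0 from link(a,a)
round 1: derive path(a,h) via R0 from link(a,h)
round 1: derive path(c,j) via R0 from link(c,j)
round 1: derive path(d,c) via R0 from link(d,c)
round 1: derive path(h,h) via R0 from link(h,h)
round 2: derive path(d,j) via R1 from path(d,c), link(c,j)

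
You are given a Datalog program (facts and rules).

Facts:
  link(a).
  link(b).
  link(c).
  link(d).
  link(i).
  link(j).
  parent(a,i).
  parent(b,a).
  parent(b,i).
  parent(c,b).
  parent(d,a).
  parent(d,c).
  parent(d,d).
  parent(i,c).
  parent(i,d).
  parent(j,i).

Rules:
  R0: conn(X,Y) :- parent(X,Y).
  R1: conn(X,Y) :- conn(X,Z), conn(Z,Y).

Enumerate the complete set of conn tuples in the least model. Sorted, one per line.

round 1: derive conn(a,i) via R0 from parent(a,i)
round 1: derive conn(b,a) via R0 from parent(b,a)
round 1: derive conn(b,i) via R0 from parent(b,i)
round 1: derive conn(c,b) via R0 from parent(c,b)
round 1: derive conn(d,a) via R0 from parent(d,a)
round 1: derive conn(d,c) via R0 from parent(d,c)
round 1: derive conn(d,d) via R0 from parent(d,d)
round 1: derive conn(i,c) via R0 from parent(i,c)
round 1: derive conn(i,d) via R0 from parent(i,d)
round 1: derive conn(j,i) via R0 from parent(j,i)
round 2: derive conn(a,c) via R1 from conn(a,i), conn(i,c)
round 2: derive conn(a,d) via R1 from conn(a,i), conn(i,d)
round 2: derive conn(b,c) via R1 from conn(b,i), conn(i,c)
round 2: derive conn(b,d) via R1 from conn(b,i), conn(i,d)
round 2: derive conn(c,a) via R1 from conn(c,b), conn(b,a)
round 2: derive conn(c,i) via R1 from conn(c,b), conn(b,i)
round 2: derive conn(d,b) via R1 from conn(d,c), conn(c,b)
round 2: derive conn(d,i) via R1 from conn(d,a), conn(a,i)
round 2: derive conn(i,a) via R1 from conn(i,d), conn(d,a)
round 2: derive conn(i,b) via R1 from conn(i,c), conn(c,b)
round 2: derive conn(j,c) via R1 from conn(j,i), conn(i,c)
round 2: derive conn(j,d) via R1 from conn(j,i), conn(i,d)
round 3: derive conn(a,a) via R1 from conn(a,c), conn(c,a)
round 3: derive conn(a,b) via R1 from conn(a,c), conn(c,b)
round 3: derive conn(b,b) via R1 from conn(b,c), conn(c,b)
round 3: derive conn(c,c) via R1 from conn(c,a), conn(a,c)
round 3: derive conn(c,d) via R1 from conn(c,a), conn(a,d)
round 3: derive conn(i,i) via R1 from conn(i,a), conn(a,i)
round 3: derive conn(j,a) via R1 from conn(j,c), conn(c,a)
round 3: derive conn(j,b) via R1 from conn(j,c), conn(c,b)

conn(a,a)
conn(a,b)
conn(a,c)
conn(a,d)
conn(a,i)
conn(b,a)
conn(b,b)
conn(b,c)
conn(b,d)
conn(b,i)
conn(c,a)
conn(c,b)
conn(c,c)
conn(c,d)
conn(c,i)
conn(d,a)
conn(d,b)
conn(d,c)
conn(d,d)
conn(d,i)
conn(i,a)
conn(i,b)
conn(i,c)
conn(i,d)
conn(i,i)
conn(j,a)
conn(j,b)
conn(j,c)
conn(j,d)
conn(j,i)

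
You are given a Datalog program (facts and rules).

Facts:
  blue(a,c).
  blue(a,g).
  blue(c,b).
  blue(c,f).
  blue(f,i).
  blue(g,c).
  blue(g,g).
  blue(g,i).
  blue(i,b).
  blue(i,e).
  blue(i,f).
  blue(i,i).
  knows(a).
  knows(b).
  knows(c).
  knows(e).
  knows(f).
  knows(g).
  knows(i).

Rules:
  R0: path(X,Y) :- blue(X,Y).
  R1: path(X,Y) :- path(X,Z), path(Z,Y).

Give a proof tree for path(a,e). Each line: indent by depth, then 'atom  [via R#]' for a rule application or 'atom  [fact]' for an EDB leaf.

round 1: derive path(a,c) via R0 from blue(a,c)
round 1: derive path(a,g) via R0 from blue(a,g)
round 1: derive path(c,b) via R0 from blue(c,b)
round 1: derive path(c,f) via R0 from blue(c,f)
round 1: derive path(f,i) via R0 from blue(f,i)
round 1: derive path(g,c) via R0 from blue(g,c)
round 1: derive path(g,g) via R0 from blue(g,g)
round 1: derive path(g,i) via R0 from blue(g,i)
round 1: derive path(i,b) via R0 from blue(i,b)
round 1: derive path(i,e) via R0 from blue(i,e)
round 1: derive path(i,f) via R0 from blue(i,f)
round 1: derive path(i,i) via R0 from blue(i,i)
round 2: derive path(a,b) via R1 from path(a,c), path(c,b)
round 2: derive path(a,f) via R1 from path(a,c), path(c,f)
round 2: derive path(a,i) via R1 from path(a,g), path(g,i)
round 2: derive path(c,i) via R1 from path(c,f), path(f,i)
round 2: derive path(f,b) via R1 from path(f,i), path(i,b)
round 2: derive path(f,e) via R1 from path(f,i), path(i,e)
round 2: derive path(f,f) via R1 from path(f,i), path(i,f)
round 2: derive path(g,b) via R1 from path(g,c), path(c,b)
round 2: derive path(g,e) via R1 from path(g,i), path(i,e)
round 2: derive path(g,f) via R1 from path(g,c), path(c,f)
round 3: derive path(a,e) via R1 from path(a,f), path(f,e)
round 3: derive path(c,e) via R1 from path(c,f), path(f,e)

path(a,e)  [via R1]
  path(a,f)  [via R1]
    path(a,c)  [via R0]
      blue(a,c)  [fact]
    path(c,f)  [via R0]
      blue(c,f)  [fact]
  path(f,e)  [via R1]
    path(f,i)  [via R0]
      blue(f,i)  [fact]
    path(i,e)  [via R0]
      blue(i,e)  [fact]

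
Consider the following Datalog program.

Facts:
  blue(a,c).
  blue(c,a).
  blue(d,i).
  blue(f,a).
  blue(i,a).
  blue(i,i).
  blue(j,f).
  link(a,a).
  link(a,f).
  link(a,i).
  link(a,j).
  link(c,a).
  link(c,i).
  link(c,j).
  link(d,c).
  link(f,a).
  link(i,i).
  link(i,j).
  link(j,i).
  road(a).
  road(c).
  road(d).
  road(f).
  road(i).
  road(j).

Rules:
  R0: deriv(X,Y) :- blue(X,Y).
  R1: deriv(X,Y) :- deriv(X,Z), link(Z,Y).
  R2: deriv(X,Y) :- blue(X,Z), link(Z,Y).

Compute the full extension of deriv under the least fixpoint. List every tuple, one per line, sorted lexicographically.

round 1: derive deriv(a,c) via R0 from blue(a,c)
round 1: derive deriv(c,a) via R0 from blue(c,a)
round 1: derive deriv(d,i) via R0 from blue(d,i)
round 1: derive deriv(f,a) via R0 from blue(f,a)
round 1: derive deriv(i,a) via R0 from blue(i,a)
round 1: derive deriv(i,i) via R0 from blue(i,i)
round 1: derive deriv(j,f) via R0 from blue(j,f)
round 1: derive deriv(a,a) via R2 from blue(a,c), link(c,a)
round 1: derive deriv(a,i) via R2 from blue(a,c), link(c,i)
round 1: derive deriv(a,j) via R2 from blue(a,c), link(c,j)
round 1: derive deriv(c,f) via R2 from blue(c,a), link(a,f)
round 1: derive deriv(c,i) via R2 from blue(c,a), link(a,i)
round 1: derive deriv(c,j) via R2 from blue(c,a), link(a,j)
round 1: derive deriv(d,j) via R2 from blue(d,i), link(i,j)
round 1: derive deriv(f,f) via R2 from blue(f,a), link(a,f)
round 1: derive deriv(f,i) via R2 from blue(f,a), link(a,i)
round 1: derive deriv(f,j) via R2 from blue(f,a), link(a,j)
round 1: derive deriv(i,f) via R2 from blue(i,a), link(a,f)
round 1: derive deriv(i,j) via R2 from blue(i,a), link(a,j)
round 1: derive deriv(j,a) via R2 from blue(j,f), link(f,a)
round 2: derive deriv(a,f) via R1 from deriv(a,a), link(a,f)
round 2: derive deriv(j,i) via R1 from deriv(j,a), link(a,i)
round 2: derive deriv(j,j) via R1 from deriv(j,a), link(a,j)

deriv(a,a)
deriv(a,c)
deriv(a,f)
deriv(a,i)
deriv(a,j)
deriv(c,a)
deriv(c,f)
deriv(c,i)
deriv(c,j)
deriv(d,i)
deriv(d,j)
deriv(f,a)
deriv(f,f)
deriv(f,i)
deriv(f,j)
deriv(i,a)
deriv(i,f)
deriv(i,i)
deriv(i,j)
deriv(j,a)
deriv(j,f)
deriv(j,i)
deriv(j,j)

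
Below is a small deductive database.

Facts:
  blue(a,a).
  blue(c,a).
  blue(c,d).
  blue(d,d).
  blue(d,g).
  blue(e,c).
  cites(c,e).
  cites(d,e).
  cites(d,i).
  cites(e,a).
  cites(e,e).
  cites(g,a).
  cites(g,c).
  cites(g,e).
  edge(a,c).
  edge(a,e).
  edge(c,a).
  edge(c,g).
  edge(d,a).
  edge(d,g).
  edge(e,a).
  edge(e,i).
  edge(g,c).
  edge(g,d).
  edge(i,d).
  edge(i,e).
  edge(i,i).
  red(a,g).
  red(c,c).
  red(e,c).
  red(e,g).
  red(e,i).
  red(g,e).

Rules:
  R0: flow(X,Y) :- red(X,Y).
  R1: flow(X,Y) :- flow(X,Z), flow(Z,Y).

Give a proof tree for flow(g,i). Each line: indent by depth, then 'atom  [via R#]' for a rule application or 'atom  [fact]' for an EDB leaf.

flow(g,i)  [via R1]
  flow(g,e)  [via R0]
    red(g,e)  [fact]
  flow(e,i)  [via R0]
    red(e,i)  [fact]

round 1: derive flow(a,g) via R0 from red(a,g)
round 1: derive flow(c,c) via R0 from red(c,c)
round 1: derive flow(e,c) via R0 from red(e,c)
round 1: derive flow(e,g) via R0 from red(e,g)
round 1: derive flow(e,i) via R0 from red(e,i)
round 1: derive flow(g,e) via R0 from red(g,e)
round 2: derive flow(a,e) via R1 from flow(a,g), flow(g,e)
round 2: derive flow(e,e) via R1 from flow(e,g), flow(g,e)
round 2: derive flow(g,c) via R1 from flow(g,e), flow(e,c)
round 2: derive flow(g,g) via R1 from flow(g,e), flow(e,g)
round 2: derive flow(g,i) via R1 from flow(g,e), flow(e,i)
round 3: derive flow(a,c) via R1 from flow(a,e), flow(e,c)
round 3: derive flow(a,i) via R1 from flow(a,e), flow(e,i)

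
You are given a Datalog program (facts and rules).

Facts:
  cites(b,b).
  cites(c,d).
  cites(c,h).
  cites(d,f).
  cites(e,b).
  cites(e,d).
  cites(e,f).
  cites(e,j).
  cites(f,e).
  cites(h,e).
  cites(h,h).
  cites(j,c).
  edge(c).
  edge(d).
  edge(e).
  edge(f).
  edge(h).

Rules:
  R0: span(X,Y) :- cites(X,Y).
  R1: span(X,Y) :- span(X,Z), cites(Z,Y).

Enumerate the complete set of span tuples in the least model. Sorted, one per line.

span(b,b)
span(c,b)
span(c,c)
span(c,d)
span(c,e)
span(c,f)
span(c,h)
span(c,j)
span(d,b)
span(d,c)
span(d,d)
span(d,e)
span(d,f)
span(d,h)
span(d,j)
span(e,b)
span(e,c)
span(e,d)
span(e,e)
span(e,f)
span(e,h)
span(e,j)
span(f,b)
span(f,c)
span(f,d)
span(f,e)
span(f,f)
span(f,h)
span(f,j)
span(h,b)
span(h,c)
span(h,d)
span(h,e)
span(h,f)
span(h,h)
span(h,j)
span(j,b)
span(j,c)
span(j,d)
span(j,e)
span(j,f)
span(j,h)
span(j,j)

round 1: derive span(b,b) via R0 from cites(b,b)
round 1: derive span(c,d) via R0 from cites(c,d)
round 1: derive span(c,h) via R0 from cites(c,h)
round 1: derive span(d,f) via R0 from cites(d,f)
round 1: derive span(e,b) via R0 from cites(e,b)
round 1: derive span(e,d) via R0 from cites(e,d)
round 1: derive span(e,f) via R0 from cites(e,f)
round 1: derive span(e,j) via R0 from cites(e,j)
round 1: derive span(f,e) via R0 from cites(f,e)
round 1: derive span(h,e) via R0 from cites(h,e)
round 1: derive span(h,h) via R0 from cites(h,h)
round 1: derive span(j,c) via R0 from cites(j,c)
round 2: derive span(c,e) via R1 from span(c,h), cites(h,e)
round 2: derive span(c,f) via R1 from span(c,d), cites(d,f)
round 2: derive span(d,e) via R1 from span(d,f), cites(f,e)
round 2: derive span(e,c) via R1 from span(e,j), cites(j,c)
round 2: derive span(e,e) via R1 from span(e,f), cites(f,e)
round 2: derive span(f,b) via R1 from span(f,e), cites(e,b)
round 2: derive span(f,d) via R1 from span(f,e), cites(e,d)
round 2: derive span(f,f) via R1 from span(f,e), cites(e,f)
round 2: derive span(f,j) via R1 from span(f,e), cites(e,j)
round 2: derive span(h,b) via R1 from span(h,e), cites(e,b)
round 2: derive span(h,d) via R1 from span(h,e), cites(e,d)
round 2: derive span(h,f) via R1 from span(h,e), cites(e,f)
round 2: derive span(h,j) via R1 from span(h,e), cites(e,j)
round 2: derive span(j,d) via R1 from span(j,c), cites(c,d)
round 2: derive span(j,h) via R1 from span(j,c), cites(c,h)
round 3: derive span(c,b) via R1 from span(c,e), cites(e,b)
round 3: derive span(c,j) via R1 from span(c,e), cites(e,j)
round 3: derive span(d,b) via R1 from span(d,e), cites(e,b)
round 3: derive span(d,d) via R1 from span(d,e), cites(e,d)
round 3: derive span(d,j) via R1 from span(d,e), cites(e,j)
round 3: derive span(e,h) via R1 from span(e,c), cites(c,h)
round 3: derive span(f,c) via R1 from span(f,j), cites(j,c)
round 3: derive span(h,c) via R1 from span(h,j), cites(j,c)
round 3: derive span(j,e) via R1 from span(j,h), cites(h,e)
round 3: derive span(j,f) via R1 from span(j,d), cites(d,f)
round 4: derive span(c,c) via R1 from span(c,j), cites(j,c)
round 4: derive span(d,c) via R1 from span(d,j), cites(j,c)
round 4: derive span(f,h) via R1 from span(f,c), cites(c,h)
round 4: derive span(j,b) via R1 from span(j,e), cites(e,b)
round 4: derive span(j,j) via R1 from span(j,e), cites(e,j)
round 5: derive span(d,h) via R1 from span(d,c), cites(c,h)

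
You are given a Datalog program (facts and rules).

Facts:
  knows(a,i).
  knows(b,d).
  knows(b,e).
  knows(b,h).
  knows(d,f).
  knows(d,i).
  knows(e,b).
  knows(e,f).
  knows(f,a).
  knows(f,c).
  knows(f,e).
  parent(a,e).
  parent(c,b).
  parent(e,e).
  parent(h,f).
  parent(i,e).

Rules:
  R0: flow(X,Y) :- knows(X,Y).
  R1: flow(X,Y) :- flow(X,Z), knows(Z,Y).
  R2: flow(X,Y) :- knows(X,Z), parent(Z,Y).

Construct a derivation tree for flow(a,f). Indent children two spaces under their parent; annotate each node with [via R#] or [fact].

round 1: derive flow(a,i) via R0 from knows(a,i)
round 1: derive flow(b,d) via R0 from knows(b,d)
round 1: derive flow(b,e) via R0 from knows(b,e)
round 1: derive flow(b,h) via R0 from knows(b,h)
round 1: derive flow(d,f) via R0 from knows(d,f)
round 1: derive flow(d,i) via R0 from knows(d,i)
round 1: derive flow(e,b) via R0 from knows(e,b)
round 1: derive flow(e,f) via R0 from knows(e,f)
round 1: derive flow(f,a) via R0 from knows(f,a)
round 1: derive flow(f,c) via R0 from knows(f,c)
round 1: derive flow(f,e) via R0 from knows(f,e)
round 1: derive flow(a,e) via R2 from knows(a,i), parent(i,e)
round 1: derive flow(b,f) via R2 from knows(b,h), parent(h,f)
round 1: derive flow(d,e) via R2 from knows(d,i), parent(i,e)
round 1: derive flow(f,b) via R2 from knows(f,c), parent(c,b)
round 2: derive flow(a,b) via R1 from flow(a,e), knows(e,b)
round 2: derive flow(a,f) via R1 from flow(a,e), knows(e,f)
round 2: derive flow(b,a) via R1 from flow(b,f), knows(f,a)
round 2: derive flow(b,b) via R1 from flow(b,e), knows(e,b)
round 2: derive flow(b,c) via R1 from flow(b,f), knows(f,c)
round 2: derive flow(b,i) via R1 from flow(b,d), knows(d,i)
round 2: derive flow(d,a) via R1 from flow(d,f), knows(f,a)
round 2: derive flow(d,b) via R1 from flow(d,e), knows(e,b)
round 2: derive flow(d,c) via R1 from flow(d,f), knows(f,c)
round 2: derive flow(e,a) via R1 from flow(e,f), knows(f,a)
round 2: derive flow(e,c) via R1 from flow(e,f), knows(f,c)
round 2: derive flow(e,d) via R1 from flow(e,b), knows(b,d)
round 2: derive flow(e,e) via R1 from flow(e,b), knows(b,e)
round 2: derive flow(e,h) via R1 from flow(e,b), knows(b,h)
round 2: derive flow(f,d) via R1 from flow(f,b), knows(b,d)
round 2: derive flow(f,f) via R1 from flow(f,e), knows(e,f)
round 2: derive flow(f,h) via R1 from flow(f,b), knows(b,h)
round 2: derive flow(f,i) via R1 from flow(f,a), knows(a,i)
round 3: derive flow(a,a) via R1 from flow(a,f), knows(f,a)
round 3: derive flow(a,c) via R1 from flow(a,f), knows(f,c)
round 3: derive flow(a,d) via R1 from flow(a,b), knows(b,d)
round 3: derive flow(a,h) via R1 from flow(a,b), knows(b,h)
round 3: derive flow(d,d) via R1 from flow(d,b), knows(b,d)
round 3: derive flow(d,h) via R1 from flow(d,b), knows(b,h)
round 3: derive flow(e,i) via R1 from flow(e,a), knows(a,i)

flow(a,f)  [via R1]
  flow(a,e)  [via R2]
    knows(a,i)  [fact]
    parent(i,e)  [fact]
  knows(e,f)  [fact]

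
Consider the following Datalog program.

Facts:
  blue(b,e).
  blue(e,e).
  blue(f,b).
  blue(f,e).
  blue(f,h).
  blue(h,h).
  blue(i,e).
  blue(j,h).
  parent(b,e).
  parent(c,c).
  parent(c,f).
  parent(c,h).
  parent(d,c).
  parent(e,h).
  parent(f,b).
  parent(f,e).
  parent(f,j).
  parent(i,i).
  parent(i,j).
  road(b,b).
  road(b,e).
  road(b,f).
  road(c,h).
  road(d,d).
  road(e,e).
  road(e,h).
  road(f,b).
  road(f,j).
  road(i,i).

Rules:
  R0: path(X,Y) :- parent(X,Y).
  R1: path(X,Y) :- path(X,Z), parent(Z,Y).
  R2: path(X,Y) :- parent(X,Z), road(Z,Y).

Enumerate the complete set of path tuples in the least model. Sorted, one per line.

path(b,e)
path(b,h)
path(c,b)
path(c,c)
path(c,e)
path(c,f)
path(c,h)
path(c,j)
path(d,b)
path(d,c)
path(d,e)
path(d,f)
path(d,h)
path(d,j)
path(e,h)
path(f,b)
path(f,e)
path(f,f)
path(f,h)
path(f,j)
path(i,i)
path(i,j)

round 1: derive path(b,e) via R0 from parent(b,e)
round 1: derive path(c,c) via R0 from parent(c,c)
round 1: derive path(c,f) via R0 from parent(c,f)
round 1: derive path(c,h) via R0 from parent(c,h)
round 1: derive path(d,c) via R0 from parent(d,c)
round 1: derive path(e,h) via R0 from parent(e,h)
round 1: derive path(f,b) via R0 from parent(f,b)
round 1: derive path(f,e) via R0 from parent(f,e)
round 1: derive path(f,j) via R0 from parent(f,j)
round 1: derive path(i,i) via R0 from parent(i,i)
round 1: derive path(i,j) via R0 from parent(i,j)
round 1: derive path(b,h) via R2 from parent(b,e), road(e,h)
round 1: derive path(c,b) via R2 from parent(c,f), road(f,b)
round 1: derive path(c,j) via R2 from parent(c,f), road(f,j)
round 1: derive path(d,h) via R2 from parent(d,c), road(c,h)
round 1: derive path(f,f) via R2 from parent(f,b), road(b,f)
round 1: derive path(f,h) via R2 from parent(f,e), road(e,h)
round 2: derive path(c,e) via R1 from path(c,b), parent(b,e)
round 2: derive path(d,f) via R1 from path(d,c), parent(c,f)
round 3: derive path(d,b) via R1 from path(d,f), parent(f,b)
round 3: derive path(d,e) via R1 from path(d,f), parent(f,e)
round 3: derive path(d,j) via R1 from path(d,f), parent(f,j)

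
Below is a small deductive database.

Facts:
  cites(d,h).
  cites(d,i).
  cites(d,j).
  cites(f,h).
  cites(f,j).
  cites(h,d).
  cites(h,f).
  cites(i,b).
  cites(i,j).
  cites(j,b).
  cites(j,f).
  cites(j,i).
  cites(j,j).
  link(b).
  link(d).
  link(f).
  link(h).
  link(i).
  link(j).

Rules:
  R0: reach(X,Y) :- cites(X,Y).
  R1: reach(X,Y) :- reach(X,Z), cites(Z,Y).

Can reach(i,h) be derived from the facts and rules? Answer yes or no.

yes

round 1: derive reach(d,h) via R0 from cites(d,h)
round 1: derive reach(d,i) via R0 from cites(d,i)
round 1: derive reach(d,j) via R0 from cites(d,j)
round 1: derive reach(f,h) via R0 from cites(f,h)
round 1: derive reach(f,j) via R0 from cites(f,j)
round 1: derive reach(h,d) via R0 from cites(h,d)
round 1: derive reach(h,f) via R0 from cites(h,f)
round 1: derive reach(i,b) via R0 from cites(i,b)
round 1: derive reach(i,j) via R0 from cites(i,j)
round 1: derive reach(j,b) via R0 from cites(j,b)
round 1: derive reach(j,f) via R0 from cites(j,f)
round 1: derive reach(j,i) via R0 from cites(j,i)
round 1: derive reach(j,j) via R0 from cites(j,j)
round 2: derive reach(d,b) via R1 from reach(d,i), cites(i,b)
round 2: derive reach(d,d) via R1 from reach(d,h), cites(h,d)
round 2: derive reach(d,f) via R1 from reach(d,h), cites(h,f)
round 2: derive reach(f,b) via R1 from reach(f,j), cites(j,b)
round 2: derive reach(f,d) via R1 from reach(f,h), cites(h,d)
round 2: derive reach(f,f) via R1 from reach(f,h), cites(h,f)
round 2: derive reach(f,i) via R1 from reach(f,j), cites(j,i)
round 2: derive reach(h,h) via R1 from reach(h,d), cites(d,h)
round 2: derive reach(h,i) via R1 from reach(h,d), cites(d,i)
round 2: derive reach(h,j) via R1 from reach(h,d), cites(d,j)
round 2: derive reach(i,f) via R1 from reach(i,j), cites(j,f)
round 2: derive reach(i,i) via R1 from reach(i,j), cites(j,i)
round 2: derive reach(j,h) via R1 from reach(j,f), cites(f,h)
round 3: derive reach(h,b) via R1 from reach(h,i), cites(i,b)
round 3: derive reach(i,h) via R1 from reach(i,f), cites(f,h)
round 3: derive reach(j,d) via R1 from reach(j,h), cites(h,d)
round 4: derive reach(i,d) via R1 from reach(i,h), cites(h,d)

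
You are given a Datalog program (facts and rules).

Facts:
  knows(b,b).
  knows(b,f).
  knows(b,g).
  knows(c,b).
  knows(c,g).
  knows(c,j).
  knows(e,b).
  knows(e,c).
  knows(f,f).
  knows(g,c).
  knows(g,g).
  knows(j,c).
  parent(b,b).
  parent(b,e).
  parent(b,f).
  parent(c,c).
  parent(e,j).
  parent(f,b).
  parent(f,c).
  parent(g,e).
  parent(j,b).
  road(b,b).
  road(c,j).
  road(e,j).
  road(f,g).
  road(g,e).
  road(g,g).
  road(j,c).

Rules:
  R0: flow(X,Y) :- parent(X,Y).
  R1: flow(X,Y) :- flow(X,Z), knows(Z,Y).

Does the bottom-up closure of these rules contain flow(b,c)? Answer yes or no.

yes

round 1: derive flow(b,b) via R0 from parent(b,b)
round 1: derive flow(b,e) via R0 from parent(b,e)
round 1: derive flow(b,f) via R0 from parent(b,f)
round 1: derive flow(c,c) via R0 from parent(c,c)
round 1: derive flow(e,j) via R0 from parent(e,j)
round 1: derive flow(f,b) via R0 from parent(f,b)
round 1: derive flow(f,c) via R0 from parent(f,c)
round 1: derive flow(g,e) via R0 from parent(g,e)
round 1: derive flow(j,b) via R0 from parent(j,b)
round 2: derive flow(b,c) via R1 from flow(b,e), knows(e,c)
round 2: derive flow(b,g) via R1 from flow(b,b), knows(b,g)
round 2: derive flow(c,b) via R1 from flow(c,c), knows(c,b)
round 2: derive flow(c,g) via R1 from flow(c,c), knows(c,g)
round 2: derive flow(c,j) via R1 from flow(c,c), knows(c,j)
round 2: derive flow(e,c) via R1 from flow(e,j), knows(j,c)
round 2: derive flow(f,f) via R1 from flow(f,b), knows(b,f)
round 2: derive flow(f,g) via R1 from flow(f,b), knows(b,g)
round 2: derive flow(f,j) via R1 from flow(f,c), knows(c,j)
round 2: derive flow(g,b) via R1 from flow(g,e), knows(e,b)
round 2: derive flow(g,c) via R1 from flow(g,e), knows(e,c)
round 2: derive flow(j,f) via R1 from flow(j,b), knows(b,f)
round 2: derive flow(j,g) via R1 from flow(j,b), knows(b,g)
round 3: derive flow(b,j) via R1 from flow(b,c), knows(c,j)
round 3: derive flow(c,f) via R1 from flow(c,b), knows(b,f)
round 3: derive flow(e,b) via R1 from flow(e,c), knows(c,b)
round 3: derive flow(e,g) via R1 from flow(e,c), knows(c,g)
round 3: derive flow(g,f) via R1 from flow(g,b), knows(b,f)
round 3: derive flow(g,g) via R1 from flow(g,b), knows(b,g)
round 3: derive flow(g,j) via R1 from flow(g,c), knows(c,j)
round 3: derive flow(j,c) via R1 from flow(j,g), knows(g,c)
round 4: derive flow(e,f) via R1 from flow(e,b), knows(b,f)
round 4: derive flow(j,j) via R1 from flow(j,c), knows(c,j)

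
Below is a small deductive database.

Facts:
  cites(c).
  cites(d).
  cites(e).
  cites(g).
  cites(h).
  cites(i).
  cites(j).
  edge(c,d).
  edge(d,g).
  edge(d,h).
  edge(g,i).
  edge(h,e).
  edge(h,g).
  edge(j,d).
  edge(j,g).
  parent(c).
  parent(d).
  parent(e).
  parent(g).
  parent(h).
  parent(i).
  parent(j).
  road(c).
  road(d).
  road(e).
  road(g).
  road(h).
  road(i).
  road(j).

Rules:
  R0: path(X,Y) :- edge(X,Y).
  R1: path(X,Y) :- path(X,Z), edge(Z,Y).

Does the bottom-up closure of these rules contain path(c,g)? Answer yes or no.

round 1: derive path(c,d) via R0 from edge(c,d)
round 1: derive path(d,g) via R0 from edge(d,g)
round 1: derive path(d,h) via R0 from edge(d,h)
round 1: derive path(g,i) via R0 from edge(g,i)
round 1: derive path(h,e) via R0 from edge(h,e)
round 1: derive path(h,g) via R0 from edge(h,g)
round 1: derive path(j,d) via R0 from edge(j,d)
round 1: derive path(j,g) via R0 from edge(j,g)
round 2: derive path(c,g) via R1 from path(c,d), edge(d,g)
round 2: derive path(c,h) via R1 from path(c,d), edge(d,h)
round 2: derive path(d,e) via R1 from path(d,h), edge(h,e)
round 2: derive path(d,i) via R1 from path(d,g), edge(g,i)
round 2: derive path(h,i) via R1 from path(h,g), edge(g,i)
round 2: derive path(j,h) via R1 from path(j,d), edge(d,h)
round 2: derive path(j,i) via R1 from path(j,g), edge(g,i)
round 3: derive path(c,e) via R1 from path(c,h), edge(h,e)
round 3: derive path(c,i) via R1 from path(c,g), edge(g,i)
round 3: derive path(j,e) via R1 from path(j,h), edge(h,e)

yes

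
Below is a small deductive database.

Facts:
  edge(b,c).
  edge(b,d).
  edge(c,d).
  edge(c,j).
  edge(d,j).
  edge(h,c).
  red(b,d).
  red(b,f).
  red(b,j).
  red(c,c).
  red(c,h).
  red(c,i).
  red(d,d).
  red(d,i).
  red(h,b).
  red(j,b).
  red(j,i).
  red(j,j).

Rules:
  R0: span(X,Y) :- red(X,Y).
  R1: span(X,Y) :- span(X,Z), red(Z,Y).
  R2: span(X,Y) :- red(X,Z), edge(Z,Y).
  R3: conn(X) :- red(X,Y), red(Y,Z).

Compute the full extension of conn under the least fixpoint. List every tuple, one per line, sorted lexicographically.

round 1: derive conn(b) via R3 from red(b,d), red(d,d)
round 1: derive conn(c) via R3 from red(c,c), red(c,c)
round 1: derive conn(d) via R3 from red(d,d), red(d,d)
round 1: derive conn(h) via R3 from red(h,b), red(b,d)
round 1: derive conn(j) via R3 from red(j,b), red(b,d)

conn(b)
conn(c)
conn(d)
conn(h)
conn(j)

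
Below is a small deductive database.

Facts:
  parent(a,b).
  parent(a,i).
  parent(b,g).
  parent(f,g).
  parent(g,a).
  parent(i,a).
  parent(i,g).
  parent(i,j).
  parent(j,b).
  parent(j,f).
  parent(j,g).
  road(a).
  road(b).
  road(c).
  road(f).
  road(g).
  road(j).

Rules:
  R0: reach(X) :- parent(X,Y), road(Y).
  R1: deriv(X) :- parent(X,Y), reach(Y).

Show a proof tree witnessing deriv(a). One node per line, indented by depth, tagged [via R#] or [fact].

deriv(a)  [via R1]
  parent(a,b)  [fact]
  reach(b)  [via R0]
    parent(b,g)  [fact]
    road(g)  [fact]

round 1: derive reach(a) via R0 from parent(a,b), road(b)
round 1: derive reach(b) via R0 from parent(b,g), road(g)
round 1: derive reach(f) via R0 from parent(f,g), road(g)
round 1: derive reach(g) via R0 from parent(g,a), road(a)
round 1: derive reach(i) via R0 from parent(i,a), road(a)
round 1: derive reach(j) via R0 from parent(j,b), road(b)
round 2: derive deriv(a) via R1 from parent(a,b), reach(b)
round 2: derive deriv(b) via R1 from parent(b,g), reach(g)
round 2: derive deriv(f) via R1 from parent(f,g), reach(g)
round 2: derive deriv(g) via R1 from parent(g,a), reach(a)
round 2: derive deriv(i) via R1 from parent(i,a), reach(a)
round 2: derive deriv(j) via R1 from parent(j,b), reach(b)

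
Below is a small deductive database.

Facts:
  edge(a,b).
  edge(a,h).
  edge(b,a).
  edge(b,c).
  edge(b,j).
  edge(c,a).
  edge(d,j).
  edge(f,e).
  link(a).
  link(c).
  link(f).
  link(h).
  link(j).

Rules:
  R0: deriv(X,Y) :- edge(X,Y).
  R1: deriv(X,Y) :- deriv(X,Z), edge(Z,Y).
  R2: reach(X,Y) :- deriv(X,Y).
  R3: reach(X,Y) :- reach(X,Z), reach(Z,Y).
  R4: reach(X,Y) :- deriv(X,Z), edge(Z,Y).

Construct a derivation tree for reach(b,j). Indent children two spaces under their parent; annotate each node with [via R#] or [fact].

round 1: derive deriv(a,b) via R0 from edge(a,b)
round 1: derive deriv(a,h) via R0 from edge(a,h)
round 1: derive deriv(b,a) via R0 from edge(b,a)
round 1: derive deriv(b,c) via R0 from edge(b,c)
round 1: derive deriv(b,j) via R0 from edge(b,j)
round 1: derive deriv(c,a) via R0 from edge(c,a)
round 1: derive deriv(d,j) via R0 from edge(d,j)
round 1: derive deriv(f,e) via R0 from edge(f,e)
round 2: derive deriv(a,a) via R1 from deriv(a,b), edge(b,a)
round 2: derive deriv(a,c) via R1 from deriv(a,b), edge(b,c)
round 2: derive deriv(a,j) via R1 from deriv(a,b), edge(b,j)
round 2: derive deriv(b,b) via R1 from deriv(b,a), edge(a,b)
round 2: derive deriv(b,h) via R1 from deriv(b,a), edge(a,h)
round 2: derive deriv(c,b) via R1 from deriv(c,a), edge(a,b)
round 2: derive deriv(c,h) via R1 from deriv(c,a), edge(a,h)
round 2: derive reach(a,b) via R2 from deriv(a,b)
round 2: derive reach(a,h) via R2 from deriv(a,h)
round 2: derive reach(b,a) via R2 from deriv(b,a)
round 2: derive reach(b,c) via R2 from deriv(b,c)
round 2: derive reach(b,j) via R2 from deriv(b,j)
round 2: derive reach(c,a) via R2 from deriv(c,a)
round 2: derive reach(d,j) via R2 from deriv(d,j)
round 2: derive reach(f,e) via R2 from deriv(f,e)
round 2: derive reach(a,a) via R4 from deriv(a,b), edge(b,a)
round 2: derive reach(a,c) via R4 from deriv(a,b), edge(b,c)
round 2: derive reach(a,j) via R4 from deriv(a,b), edge(b,j)
round 2: derive reach(b,b) via R4 from deriv(b,a), edge(a,b)
round 2: derive reach(b,h) via R4 from deriv(b,a), edge(a,h)
round 2: derive reach(c,b) via R4 from deriv(c,a), edge(a,b)
round 2: derive reach(c,h) via R4 from deriv(c,a), edge(a,h)
round 3: derive deriv(c,c) via R1 from deriv(c,b), edge(b,c)
round 3: derive deriv(c,j) via R1 from deriv(c,b), edge(b,j)
round 3: derive reach(c,c) via R3 from reach(c,a), reach(a,c)
round 3: derive reach(c,j) via R3 from reach(c,a), reach(a,j)

reach(b,j)  [via R2]
  deriv(b,j)  [via R0]
    edge(b,j)  [fact]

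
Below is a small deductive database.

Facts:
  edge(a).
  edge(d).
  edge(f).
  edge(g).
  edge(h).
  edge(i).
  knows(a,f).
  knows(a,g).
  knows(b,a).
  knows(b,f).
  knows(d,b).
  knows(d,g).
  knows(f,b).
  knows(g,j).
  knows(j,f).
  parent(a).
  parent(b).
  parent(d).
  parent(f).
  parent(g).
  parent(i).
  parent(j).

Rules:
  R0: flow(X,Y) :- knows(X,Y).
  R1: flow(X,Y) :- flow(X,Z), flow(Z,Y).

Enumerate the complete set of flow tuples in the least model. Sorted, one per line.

round 1: derive flow(a,f) via R0 from knows(a,f)
round 1: derive flow(a,g) via R0 from knows(a,g)
round 1: derive flow(b,a) via R0 from knows(b,a)
round 1: derive flow(b,f) via R0 from knows(b,f)
round 1: derive flow(d,b) via R0 from knows(d,b)
round 1: derive flow(d,g) via R0 from knows(d,g)
round 1: derive flow(f,b) via R0 from knows(f,b)
round 1: derive flow(g,j) via R0 from knows(g,j)
round 1: derive flow(j,f) via R0 from knows(j,f)
round 2: derive flow(a,b) via R1 from flow(a,f), flow(f,b)
round 2: derive flow(a,j) via R1 from flow(a,g), flow(g,j)
round 2: derive flow(b,b) via R1 from flow(b,f), flow(f,b)
round 2: derive flow(b,g) via R1 from flow(b,a), flow(a,g)
round 2: derive flow(d,a) via R1 from flow(d,b), flow(b,a)
round 2: derive flow(d,f) via R1 from flow(d,b), flow(b,f)
round 2: derive flow(d,j) via R1 from flow(d,g), flow(g,j)
round 2: derive flow(f,a) via R1 from flow(f,b), flow(b,a)
round 2: derive flow(f,f) via R1 from flow(f,b), flow(b,f)
round 2: derive flow(g,f) via R1 from flow(g,j), flow(j,f)
round 2: derive flow(j,b) via R1 from flow(j,f), flow(f,b)
round 3: derive flow(a,a) via R1 from flow(a,b), flow(b,a)
round 3: derive flow(b,j) via R1 from flow(b,a), flow(a,j)
round 3: derive flow(f,g) via R1 from flow(f,a), flow(a,g)
round 3: derive flow(f,j) via R1 from flow(f,a), flow(a,j)
round 3: derive flow(g,a) via R1 from flow(g,f), flow(f,a)
round 3: derive flow(g,b) via R1 from flow(g,f), flow(f,b)
round 3: derive flow(j,a) via R1 from flow(j,b), flow(b,a)
round 3: derive flow(j,g) via R1 from flow(j,b), flow(b,g)
round 4: derive flow(g,g) via R1 from flow(g,a), flow(a,g)
round 4: derive flow(j,j) via R1 from flow(j,a), flow(a,j)

flow(a,a)
flow(a,b)
flow(a,f)
flow(a,g)
flow(a,j)
flow(b,a)
flow(b,b)
flow(b,f)
flow(b,g)
flow(b,j)
flow(d,a)
flow(d,b)
flow(d,f)
flow(d,g)
flow(d,j)
flow(f,a)
flow(f,b)
flow(f,f)
flow(f,g)
flow(f,j)
flow(g,a)
flow(g,b)
flow(g,f)
flow(g,g)
flow(g,j)
flow(j,a)
flow(j,b)
flow(j,f)
flow(j,g)
flow(j,j)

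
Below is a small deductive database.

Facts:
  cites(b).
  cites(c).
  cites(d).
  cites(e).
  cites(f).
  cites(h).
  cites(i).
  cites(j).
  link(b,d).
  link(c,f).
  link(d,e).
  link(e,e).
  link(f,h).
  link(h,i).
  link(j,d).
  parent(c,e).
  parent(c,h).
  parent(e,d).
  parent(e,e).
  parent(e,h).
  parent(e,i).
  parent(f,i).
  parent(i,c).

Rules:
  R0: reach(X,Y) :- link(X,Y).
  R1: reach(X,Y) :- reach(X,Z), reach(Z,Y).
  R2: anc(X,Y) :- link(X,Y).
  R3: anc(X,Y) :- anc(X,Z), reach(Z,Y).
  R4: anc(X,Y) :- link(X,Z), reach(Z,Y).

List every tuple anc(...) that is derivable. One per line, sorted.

anc(b,d)
anc(b,e)
anc(c,f)
anc(c,h)
anc(c,i)
anc(d,e)
anc(e,e)
anc(f,h)
anc(f,i)
anc(h,i)
anc(j,d)
anc(j,e)

round 1: derive reach(b,d) via R0 from link(b,d)
round 1: derive reach(c,f) via R0 from link(c,f)
round 1: derive reach(d,e) via R0 from link(d,e)
round 1: derive reach(e,e) via R0 from link(e,e)
round 1: derive reach(f,h) via R0 from link(f,h)
round 1: derive reach(h,i) via R0 from link(h,i)
round 1: derive reach(j,d) via R0 from link(j,d)
round 1: derive anc(b,d) via R2 from link(b,d)
round 1: derive anc(c,f) via R2 from link(c,f)
round 1: derive anc(d,e) via R2 from link(d,e)
round 1: derive anc(e,e) via R2 from link(e,e)
round 1: derive anc(f,h) via R2 from link(f,h)
round 1: derive anc(h,i) via R2 from link(h,i)
round 1: derive anc(j,d) via R2 from link(j,d)
round 2: derive reach(b,e) via R1 from reach(b,d), reach(d,e)
round 2: derive reach(c,h) via R1 from reach(c,f), reach(f,h)
round 2: derive reach(f,i) via R1 from reach(f,h), reach(h,i)
round 2: derive reach(j,e) via R1 from reach(j,d), reach(d,e)
round 2: derive anc(b,e) via R3 from anc(b,d), reach(d,e)
round 2: derive anc(c,h) via R3 from anc(c,f), reach(f,h)
round 2: derive anc(f,i) via R3 from anc(f,h), reach(h,i)
round 2: derive anc(j,e) via R3 from anc(j,d), reach(d,e)
round 3: derive reach(c,i) via R1 from reach(c,f), reach(f,i)
round 3: derive anc(c,i) via R3 from anc(c,f), reach(f,i)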